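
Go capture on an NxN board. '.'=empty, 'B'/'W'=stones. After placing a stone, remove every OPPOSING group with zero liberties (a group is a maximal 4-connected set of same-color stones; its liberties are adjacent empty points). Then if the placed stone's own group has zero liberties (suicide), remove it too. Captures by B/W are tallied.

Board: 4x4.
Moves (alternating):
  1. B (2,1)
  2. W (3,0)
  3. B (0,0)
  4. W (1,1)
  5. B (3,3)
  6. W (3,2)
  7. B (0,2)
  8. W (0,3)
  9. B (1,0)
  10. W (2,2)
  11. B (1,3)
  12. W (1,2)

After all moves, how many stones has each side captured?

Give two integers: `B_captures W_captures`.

Answer: 1 0

Derivation:
Move 1: B@(2,1) -> caps B=0 W=0
Move 2: W@(3,0) -> caps B=0 W=0
Move 3: B@(0,0) -> caps B=0 W=0
Move 4: W@(1,1) -> caps B=0 W=0
Move 5: B@(3,3) -> caps B=0 W=0
Move 6: W@(3,2) -> caps B=0 W=0
Move 7: B@(0,2) -> caps B=0 W=0
Move 8: W@(0,3) -> caps B=0 W=0
Move 9: B@(1,0) -> caps B=0 W=0
Move 10: W@(2,2) -> caps B=0 W=0
Move 11: B@(1,3) -> caps B=1 W=0
Move 12: W@(1,2) -> caps B=1 W=0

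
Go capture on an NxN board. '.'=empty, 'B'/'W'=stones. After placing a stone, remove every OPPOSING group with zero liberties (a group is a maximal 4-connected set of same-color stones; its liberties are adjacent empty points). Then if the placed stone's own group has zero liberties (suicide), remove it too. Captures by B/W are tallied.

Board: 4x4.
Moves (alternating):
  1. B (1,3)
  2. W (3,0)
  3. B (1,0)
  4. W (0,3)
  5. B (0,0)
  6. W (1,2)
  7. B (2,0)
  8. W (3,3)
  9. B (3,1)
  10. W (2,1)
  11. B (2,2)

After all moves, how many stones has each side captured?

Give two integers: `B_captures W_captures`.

Answer: 1 0

Derivation:
Move 1: B@(1,3) -> caps B=0 W=0
Move 2: W@(3,0) -> caps B=0 W=0
Move 3: B@(1,0) -> caps B=0 W=0
Move 4: W@(0,3) -> caps B=0 W=0
Move 5: B@(0,0) -> caps B=0 W=0
Move 6: W@(1,2) -> caps B=0 W=0
Move 7: B@(2,0) -> caps B=0 W=0
Move 8: W@(3,3) -> caps B=0 W=0
Move 9: B@(3,1) -> caps B=1 W=0
Move 10: W@(2,1) -> caps B=1 W=0
Move 11: B@(2,2) -> caps B=1 W=0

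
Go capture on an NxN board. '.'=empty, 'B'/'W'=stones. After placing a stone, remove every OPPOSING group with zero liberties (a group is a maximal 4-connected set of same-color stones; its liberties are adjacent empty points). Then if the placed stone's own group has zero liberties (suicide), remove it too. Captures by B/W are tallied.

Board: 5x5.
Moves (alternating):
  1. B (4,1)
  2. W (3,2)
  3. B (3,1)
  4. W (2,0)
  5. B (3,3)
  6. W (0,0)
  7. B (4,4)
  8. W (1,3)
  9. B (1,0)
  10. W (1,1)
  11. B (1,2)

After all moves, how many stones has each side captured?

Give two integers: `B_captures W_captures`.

Answer: 0 1

Derivation:
Move 1: B@(4,1) -> caps B=0 W=0
Move 2: W@(3,2) -> caps B=0 W=0
Move 3: B@(3,1) -> caps B=0 W=0
Move 4: W@(2,0) -> caps B=0 W=0
Move 5: B@(3,3) -> caps B=0 W=0
Move 6: W@(0,0) -> caps B=0 W=0
Move 7: B@(4,4) -> caps B=0 W=0
Move 8: W@(1,3) -> caps B=0 W=0
Move 9: B@(1,0) -> caps B=0 W=0
Move 10: W@(1,1) -> caps B=0 W=1
Move 11: B@(1,2) -> caps B=0 W=1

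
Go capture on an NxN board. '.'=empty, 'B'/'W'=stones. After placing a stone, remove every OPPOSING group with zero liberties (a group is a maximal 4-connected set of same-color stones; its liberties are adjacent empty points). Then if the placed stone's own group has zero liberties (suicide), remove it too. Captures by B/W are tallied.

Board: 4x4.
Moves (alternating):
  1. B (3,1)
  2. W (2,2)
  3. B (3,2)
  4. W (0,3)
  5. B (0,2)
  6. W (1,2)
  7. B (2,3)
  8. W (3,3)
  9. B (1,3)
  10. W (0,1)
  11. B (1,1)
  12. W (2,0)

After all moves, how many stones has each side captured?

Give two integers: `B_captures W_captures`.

Move 1: B@(3,1) -> caps B=0 W=0
Move 2: W@(2,2) -> caps B=0 W=0
Move 3: B@(3,2) -> caps B=0 W=0
Move 4: W@(0,3) -> caps B=0 W=0
Move 5: B@(0,2) -> caps B=0 W=0
Move 6: W@(1,2) -> caps B=0 W=0
Move 7: B@(2,3) -> caps B=0 W=0
Move 8: W@(3,3) -> caps B=0 W=0
Move 9: B@(1,3) -> caps B=1 W=0
Move 10: W@(0,1) -> caps B=1 W=0
Move 11: B@(1,1) -> caps B=1 W=0
Move 12: W@(2,0) -> caps B=1 W=0

Answer: 1 0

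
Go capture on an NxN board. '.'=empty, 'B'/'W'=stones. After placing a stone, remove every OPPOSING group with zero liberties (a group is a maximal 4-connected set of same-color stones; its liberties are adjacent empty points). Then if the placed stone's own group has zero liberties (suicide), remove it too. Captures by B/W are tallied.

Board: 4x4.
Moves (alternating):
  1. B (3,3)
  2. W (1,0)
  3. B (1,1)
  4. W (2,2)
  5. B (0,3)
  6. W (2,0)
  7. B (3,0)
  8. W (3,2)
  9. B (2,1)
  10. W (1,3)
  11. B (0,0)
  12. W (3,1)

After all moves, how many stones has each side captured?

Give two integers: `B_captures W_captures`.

Answer: 2 0

Derivation:
Move 1: B@(3,3) -> caps B=0 W=0
Move 2: W@(1,0) -> caps B=0 W=0
Move 3: B@(1,1) -> caps B=0 W=0
Move 4: W@(2,2) -> caps B=0 W=0
Move 5: B@(0,3) -> caps B=0 W=0
Move 6: W@(2,0) -> caps B=0 W=0
Move 7: B@(3,0) -> caps B=0 W=0
Move 8: W@(3,2) -> caps B=0 W=0
Move 9: B@(2,1) -> caps B=0 W=0
Move 10: W@(1,3) -> caps B=0 W=0
Move 11: B@(0,0) -> caps B=2 W=0
Move 12: W@(3,1) -> caps B=2 W=0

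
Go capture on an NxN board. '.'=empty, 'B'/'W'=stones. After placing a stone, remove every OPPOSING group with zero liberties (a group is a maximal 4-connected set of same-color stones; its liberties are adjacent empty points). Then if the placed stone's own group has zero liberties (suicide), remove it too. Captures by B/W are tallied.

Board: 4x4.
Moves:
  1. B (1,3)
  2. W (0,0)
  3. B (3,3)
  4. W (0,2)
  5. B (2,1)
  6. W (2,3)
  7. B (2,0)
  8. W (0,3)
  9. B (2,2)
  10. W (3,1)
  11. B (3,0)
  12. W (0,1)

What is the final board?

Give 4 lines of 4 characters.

Move 1: B@(1,3) -> caps B=0 W=0
Move 2: W@(0,0) -> caps B=0 W=0
Move 3: B@(3,3) -> caps B=0 W=0
Move 4: W@(0,2) -> caps B=0 W=0
Move 5: B@(2,1) -> caps B=0 W=0
Move 6: W@(2,3) -> caps B=0 W=0
Move 7: B@(2,0) -> caps B=0 W=0
Move 8: W@(0,3) -> caps B=0 W=0
Move 9: B@(2,2) -> caps B=1 W=0
Move 10: W@(3,1) -> caps B=1 W=0
Move 11: B@(3,0) -> caps B=1 W=0
Move 12: W@(0,1) -> caps B=1 W=0

Answer: WWWW
...B
BBB.
BW.B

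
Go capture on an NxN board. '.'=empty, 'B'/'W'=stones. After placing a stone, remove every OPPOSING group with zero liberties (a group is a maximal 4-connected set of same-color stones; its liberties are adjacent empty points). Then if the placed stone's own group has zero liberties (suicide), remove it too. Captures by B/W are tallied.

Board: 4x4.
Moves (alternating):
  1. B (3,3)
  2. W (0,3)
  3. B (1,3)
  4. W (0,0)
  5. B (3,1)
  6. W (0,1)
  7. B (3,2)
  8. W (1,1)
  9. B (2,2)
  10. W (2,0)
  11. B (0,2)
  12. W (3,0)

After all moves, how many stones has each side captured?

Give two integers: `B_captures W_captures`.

Answer: 1 0

Derivation:
Move 1: B@(3,3) -> caps B=0 W=0
Move 2: W@(0,3) -> caps B=0 W=0
Move 3: B@(1,3) -> caps B=0 W=0
Move 4: W@(0,0) -> caps B=0 W=0
Move 5: B@(3,1) -> caps B=0 W=0
Move 6: W@(0,1) -> caps B=0 W=0
Move 7: B@(3,2) -> caps B=0 W=0
Move 8: W@(1,1) -> caps B=0 W=0
Move 9: B@(2,2) -> caps B=0 W=0
Move 10: W@(2,0) -> caps B=0 W=0
Move 11: B@(0,2) -> caps B=1 W=0
Move 12: W@(3,0) -> caps B=1 W=0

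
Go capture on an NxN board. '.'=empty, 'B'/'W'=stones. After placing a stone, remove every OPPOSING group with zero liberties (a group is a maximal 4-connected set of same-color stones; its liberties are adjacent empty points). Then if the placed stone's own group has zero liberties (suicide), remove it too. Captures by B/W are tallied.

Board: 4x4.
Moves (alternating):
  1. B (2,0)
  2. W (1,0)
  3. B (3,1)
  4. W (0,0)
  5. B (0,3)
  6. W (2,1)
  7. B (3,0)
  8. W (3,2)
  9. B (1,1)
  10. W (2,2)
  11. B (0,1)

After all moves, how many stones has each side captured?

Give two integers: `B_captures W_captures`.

Move 1: B@(2,0) -> caps B=0 W=0
Move 2: W@(1,0) -> caps B=0 W=0
Move 3: B@(3,1) -> caps B=0 W=0
Move 4: W@(0,0) -> caps B=0 W=0
Move 5: B@(0,3) -> caps B=0 W=0
Move 6: W@(2,1) -> caps B=0 W=0
Move 7: B@(3,0) -> caps B=0 W=0
Move 8: W@(3,2) -> caps B=0 W=3
Move 9: B@(1,1) -> caps B=0 W=3
Move 10: W@(2,2) -> caps B=0 W=3
Move 11: B@(0,1) -> caps B=0 W=3

Answer: 0 3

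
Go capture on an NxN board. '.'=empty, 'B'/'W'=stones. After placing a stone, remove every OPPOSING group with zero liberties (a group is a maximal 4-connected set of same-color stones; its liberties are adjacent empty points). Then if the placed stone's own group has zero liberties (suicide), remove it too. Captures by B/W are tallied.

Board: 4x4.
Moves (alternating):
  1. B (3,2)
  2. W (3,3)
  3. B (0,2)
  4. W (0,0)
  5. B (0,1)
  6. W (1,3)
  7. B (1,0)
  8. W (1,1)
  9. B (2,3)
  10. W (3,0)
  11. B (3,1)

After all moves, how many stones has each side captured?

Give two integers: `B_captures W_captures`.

Answer: 2 0

Derivation:
Move 1: B@(3,2) -> caps B=0 W=0
Move 2: W@(3,3) -> caps B=0 W=0
Move 3: B@(0,2) -> caps B=0 W=0
Move 4: W@(0,0) -> caps B=0 W=0
Move 5: B@(0,1) -> caps B=0 W=0
Move 6: W@(1,3) -> caps B=0 W=0
Move 7: B@(1,0) -> caps B=1 W=0
Move 8: W@(1,1) -> caps B=1 W=0
Move 9: B@(2,3) -> caps B=2 W=0
Move 10: W@(3,0) -> caps B=2 W=0
Move 11: B@(3,1) -> caps B=2 W=0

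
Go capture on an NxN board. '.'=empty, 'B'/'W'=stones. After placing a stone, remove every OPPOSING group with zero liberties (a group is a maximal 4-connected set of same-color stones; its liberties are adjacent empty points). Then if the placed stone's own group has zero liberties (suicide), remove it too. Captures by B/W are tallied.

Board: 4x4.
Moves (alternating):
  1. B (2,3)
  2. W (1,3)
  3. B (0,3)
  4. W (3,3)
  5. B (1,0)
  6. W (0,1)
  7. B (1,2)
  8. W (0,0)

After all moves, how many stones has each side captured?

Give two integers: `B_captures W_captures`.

Answer: 1 0

Derivation:
Move 1: B@(2,3) -> caps B=0 W=0
Move 2: W@(1,3) -> caps B=0 W=0
Move 3: B@(0,3) -> caps B=0 W=0
Move 4: W@(3,3) -> caps B=0 W=0
Move 5: B@(1,0) -> caps B=0 W=0
Move 6: W@(0,1) -> caps B=0 W=0
Move 7: B@(1,2) -> caps B=1 W=0
Move 8: W@(0,0) -> caps B=1 W=0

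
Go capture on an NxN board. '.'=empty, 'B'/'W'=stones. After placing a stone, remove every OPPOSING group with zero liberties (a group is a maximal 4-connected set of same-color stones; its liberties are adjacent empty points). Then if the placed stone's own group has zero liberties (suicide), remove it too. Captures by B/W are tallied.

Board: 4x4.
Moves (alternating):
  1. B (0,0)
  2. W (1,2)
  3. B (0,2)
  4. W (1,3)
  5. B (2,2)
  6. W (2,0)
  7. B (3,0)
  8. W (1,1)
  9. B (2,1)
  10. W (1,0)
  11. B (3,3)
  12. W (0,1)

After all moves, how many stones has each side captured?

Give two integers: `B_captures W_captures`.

Answer: 0 1

Derivation:
Move 1: B@(0,0) -> caps B=0 W=0
Move 2: W@(1,2) -> caps B=0 W=0
Move 3: B@(0,2) -> caps B=0 W=0
Move 4: W@(1,3) -> caps B=0 W=0
Move 5: B@(2,2) -> caps B=0 W=0
Move 6: W@(2,0) -> caps B=0 W=0
Move 7: B@(3,0) -> caps B=0 W=0
Move 8: W@(1,1) -> caps B=0 W=0
Move 9: B@(2,1) -> caps B=0 W=0
Move 10: W@(1,0) -> caps B=0 W=0
Move 11: B@(3,3) -> caps B=0 W=0
Move 12: W@(0,1) -> caps B=0 W=1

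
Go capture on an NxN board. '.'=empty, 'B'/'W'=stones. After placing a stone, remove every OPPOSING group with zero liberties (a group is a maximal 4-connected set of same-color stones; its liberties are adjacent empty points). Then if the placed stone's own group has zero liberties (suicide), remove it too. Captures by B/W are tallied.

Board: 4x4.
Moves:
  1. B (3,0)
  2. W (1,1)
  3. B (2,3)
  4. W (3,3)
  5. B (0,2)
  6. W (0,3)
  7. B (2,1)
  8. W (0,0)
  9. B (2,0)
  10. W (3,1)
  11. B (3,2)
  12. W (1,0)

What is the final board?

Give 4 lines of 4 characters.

Answer: W.BW
WW..
BB.B
B.B.

Derivation:
Move 1: B@(3,0) -> caps B=0 W=0
Move 2: W@(1,1) -> caps B=0 W=0
Move 3: B@(2,3) -> caps B=0 W=0
Move 4: W@(3,3) -> caps B=0 W=0
Move 5: B@(0,2) -> caps B=0 W=0
Move 6: W@(0,3) -> caps B=0 W=0
Move 7: B@(2,1) -> caps B=0 W=0
Move 8: W@(0,0) -> caps B=0 W=0
Move 9: B@(2,0) -> caps B=0 W=0
Move 10: W@(3,1) -> caps B=0 W=0
Move 11: B@(3,2) -> caps B=2 W=0
Move 12: W@(1,0) -> caps B=2 W=0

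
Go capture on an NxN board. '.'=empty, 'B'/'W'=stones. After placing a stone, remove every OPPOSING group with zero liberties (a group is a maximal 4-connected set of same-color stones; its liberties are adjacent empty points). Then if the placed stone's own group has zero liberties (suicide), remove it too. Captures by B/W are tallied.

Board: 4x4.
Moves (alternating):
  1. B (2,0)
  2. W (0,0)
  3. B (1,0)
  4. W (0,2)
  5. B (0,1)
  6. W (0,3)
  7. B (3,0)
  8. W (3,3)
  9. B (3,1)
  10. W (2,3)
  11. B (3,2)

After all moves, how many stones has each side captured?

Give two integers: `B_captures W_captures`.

Answer: 1 0

Derivation:
Move 1: B@(2,0) -> caps B=0 W=0
Move 2: W@(0,0) -> caps B=0 W=0
Move 3: B@(1,0) -> caps B=0 W=0
Move 4: W@(0,2) -> caps B=0 W=0
Move 5: B@(0,1) -> caps B=1 W=0
Move 6: W@(0,3) -> caps B=1 W=0
Move 7: B@(3,0) -> caps B=1 W=0
Move 8: W@(3,3) -> caps B=1 W=0
Move 9: B@(3,1) -> caps B=1 W=0
Move 10: W@(2,3) -> caps B=1 W=0
Move 11: B@(3,2) -> caps B=1 W=0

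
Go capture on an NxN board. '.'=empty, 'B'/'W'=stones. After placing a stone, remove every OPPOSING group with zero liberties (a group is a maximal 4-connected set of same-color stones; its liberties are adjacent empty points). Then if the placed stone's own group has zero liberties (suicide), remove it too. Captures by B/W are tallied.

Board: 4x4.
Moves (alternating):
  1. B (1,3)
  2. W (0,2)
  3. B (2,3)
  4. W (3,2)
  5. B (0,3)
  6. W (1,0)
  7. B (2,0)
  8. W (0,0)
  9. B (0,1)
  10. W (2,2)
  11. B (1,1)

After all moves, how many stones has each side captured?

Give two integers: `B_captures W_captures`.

Answer: 2 0

Derivation:
Move 1: B@(1,3) -> caps B=0 W=0
Move 2: W@(0,2) -> caps B=0 W=0
Move 3: B@(2,3) -> caps B=0 W=0
Move 4: W@(3,2) -> caps B=0 W=0
Move 5: B@(0,3) -> caps B=0 W=0
Move 6: W@(1,0) -> caps B=0 W=0
Move 7: B@(2,0) -> caps B=0 W=0
Move 8: W@(0,0) -> caps B=0 W=0
Move 9: B@(0,1) -> caps B=0 W=0
Move 10: W@(2,2) -> caps B=0 W=0
Move 11: B@(1,1) -> caps B=2 W=0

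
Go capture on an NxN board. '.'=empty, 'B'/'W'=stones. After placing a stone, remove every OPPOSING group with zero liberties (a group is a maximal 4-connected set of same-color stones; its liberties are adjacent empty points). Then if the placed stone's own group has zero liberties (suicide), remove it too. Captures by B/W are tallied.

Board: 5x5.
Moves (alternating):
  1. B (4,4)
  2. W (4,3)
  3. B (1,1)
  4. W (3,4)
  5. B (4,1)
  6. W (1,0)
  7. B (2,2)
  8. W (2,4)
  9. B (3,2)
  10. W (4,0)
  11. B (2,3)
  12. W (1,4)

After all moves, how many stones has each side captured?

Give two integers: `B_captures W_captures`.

Move 1: B@(4,4) -> caps B=0 W=0
Move 2: W@(4,3) -> caps B=0 W=0
Move 3: B@(1,1) -> caps B=0 W=0
Move 4: W@(3,4) -> caps B=0 W=1
Move 5: B@(4,1) -> caps B=0 W=1
Move 6: W@(1,0) -> caps B=0 W=1
Move 7: B@(2,2) -> caps B=0 W=1
Move 8: W@(2,4) -> caps B=0 W=1
Move 9: B@(3,2) -> caps B=0 W=1
Move 10: W@(4,0) -> caps B=0 W=1
Move 11: B@(2,3) -> caps B=0 W=1
Move 12: W@(1,4) -> caps B=0 W=1

Answer: 0 1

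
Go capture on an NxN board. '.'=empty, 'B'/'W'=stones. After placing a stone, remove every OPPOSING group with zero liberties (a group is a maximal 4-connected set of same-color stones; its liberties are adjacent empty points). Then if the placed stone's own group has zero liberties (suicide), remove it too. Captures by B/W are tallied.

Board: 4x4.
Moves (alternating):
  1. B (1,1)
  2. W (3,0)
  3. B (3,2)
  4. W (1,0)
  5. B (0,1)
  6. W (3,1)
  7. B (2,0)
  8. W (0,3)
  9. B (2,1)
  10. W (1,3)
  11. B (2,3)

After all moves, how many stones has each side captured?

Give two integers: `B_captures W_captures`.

Move 1: B@(1,1) -> caps B=0 W=0
Move 2: W@(3,0) -> caps B=0 W=0
Move 3: B@(3,2) -> caps B=0 W=0
Move 4: W@(1,0) -> caps B=0 W=0
Move 5: B@(0,1) -> caps B=0 W=0
Move 6: W@(3,1) -> caps B=0 W=0
Move 7: B@(2,0) -> caps B=0 W=0
Move 8: W@(0,3) -> caps B=0 W=0
Move 9: B@(2,1) -> caps B=2 W=0
Move 10: W@(1,3) -> caps B=2 W=0
Move 11: B@(2,3) -> caps B=2 W=0

Answer: 2 0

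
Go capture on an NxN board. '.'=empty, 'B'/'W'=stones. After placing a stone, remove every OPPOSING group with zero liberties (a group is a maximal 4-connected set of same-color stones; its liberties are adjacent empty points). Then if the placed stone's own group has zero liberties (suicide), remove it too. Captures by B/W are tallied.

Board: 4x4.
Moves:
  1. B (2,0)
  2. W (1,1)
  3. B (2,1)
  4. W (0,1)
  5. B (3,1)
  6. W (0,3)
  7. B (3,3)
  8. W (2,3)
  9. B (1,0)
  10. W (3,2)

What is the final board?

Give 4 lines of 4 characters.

Answer: .W.W
BW..
BB.W
.BW.

Derivation:
Move 1: B@(2,0) -> caps B=0 W=0
Move 2: W@(1,1) -> caps B=0 W=0
Move 3: B@(2,1) -> caps B=0 W=0
Move 4: W@(0,1) -> caps B=0 W=0
Move 5: B@(3,1) -> caps B=0 W=0
Move 6: W@(0,3) -> caps B=0 W=0
Move 7: B@(3,3) -> caps B=0 W=0
Move 8: W@(2,3) -> caps B=0 W=0
Move 9: B@(1,0) -> caps B=0 W=0
Move 10: W@(3,2) -> caps B=0 W=1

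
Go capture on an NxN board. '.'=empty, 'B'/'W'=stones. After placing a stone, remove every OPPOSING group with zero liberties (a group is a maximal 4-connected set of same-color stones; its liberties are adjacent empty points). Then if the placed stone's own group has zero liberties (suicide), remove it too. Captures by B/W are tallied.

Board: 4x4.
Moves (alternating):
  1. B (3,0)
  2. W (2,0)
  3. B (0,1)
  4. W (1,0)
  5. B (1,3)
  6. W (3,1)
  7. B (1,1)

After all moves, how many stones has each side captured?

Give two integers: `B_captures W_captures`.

Move 1: B@(3,0) -> caps B=0 W=0
Move 2: W@(2,0) -> caps B=0 W=0
Move 3: B@(0,1) -> caps B=0 W=0
Move 4: W@(1,0) -> caps B=0 W=0
Move 5: B@(1,3) -> caps B=0 W=0
Move 6: W@(3,1) -> caps B=0 W=1
Move 7: B@(1,1) -> caps B=0 W=1

Answer: 0 1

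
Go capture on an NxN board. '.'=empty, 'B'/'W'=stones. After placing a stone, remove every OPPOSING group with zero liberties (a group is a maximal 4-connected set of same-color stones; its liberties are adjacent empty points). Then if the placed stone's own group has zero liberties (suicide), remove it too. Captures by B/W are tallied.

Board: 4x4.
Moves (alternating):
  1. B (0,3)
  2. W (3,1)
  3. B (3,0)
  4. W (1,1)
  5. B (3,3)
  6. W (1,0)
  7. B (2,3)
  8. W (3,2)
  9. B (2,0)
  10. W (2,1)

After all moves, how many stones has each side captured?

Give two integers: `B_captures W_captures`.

Move 1: B@(0,3) -> caps B=0 W=0
Move 2: W@(3,1) -> caps B=0 W=0
Move 3: B@(3,0) -> caps B=0 W=0
Move 4: W@(1,1) -> caps B=0 W=0
Move 5: B@(3,3) -> caps B=0 W=0
Move 6: W@(1,0) -> caps B=0 W=0
Move 7: B@(2,3) -> caps B=0 W=0
Move 8: W@(3,2) -> caps B=0 W=0
Move 9: B@(2,0) -> caps B=0 W=0
Move 10: W@(2,1) -> caps B=0 W=2

Answer: 0 2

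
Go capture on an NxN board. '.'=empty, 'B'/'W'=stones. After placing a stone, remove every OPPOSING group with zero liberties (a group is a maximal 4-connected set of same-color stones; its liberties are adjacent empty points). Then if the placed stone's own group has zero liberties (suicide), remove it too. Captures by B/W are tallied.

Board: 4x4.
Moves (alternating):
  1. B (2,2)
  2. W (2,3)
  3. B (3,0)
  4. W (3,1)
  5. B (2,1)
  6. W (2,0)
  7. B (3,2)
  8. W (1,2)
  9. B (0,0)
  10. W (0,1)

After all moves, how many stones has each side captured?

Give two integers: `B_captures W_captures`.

Move 1: B@(2,2) -> caps B=0 W=0
Move 2: W@(2,3) -> caps B=0 W=0
Move 3: B@(3,0) -> caps B=0 W=0
Move 4: W@(3,1) -> caps B=0 W=0
Move 5: B@(2,1) -> caps B=0 W=0
Move 6: W@(2,0) -> caps B=0 W=1
Move 7: B@(3,2) -> caps B=0 W=1
Move 8: W@(1,2) -> caps B=0 W=1
Move 9: B@(0,0) -> caps B=0 W=1
Move 10: W@(0,1) -> caps B=0 W=1

Answer: 0 1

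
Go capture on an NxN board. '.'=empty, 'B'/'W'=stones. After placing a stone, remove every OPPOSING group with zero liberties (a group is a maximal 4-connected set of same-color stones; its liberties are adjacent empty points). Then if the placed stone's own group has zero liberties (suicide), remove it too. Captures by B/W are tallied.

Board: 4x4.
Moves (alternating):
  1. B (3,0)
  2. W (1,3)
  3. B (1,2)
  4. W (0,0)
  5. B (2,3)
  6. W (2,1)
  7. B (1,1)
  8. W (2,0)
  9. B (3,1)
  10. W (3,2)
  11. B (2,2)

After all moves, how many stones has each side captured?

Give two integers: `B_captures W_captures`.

Answer: 0 2

Derivation:
Move 1: B@(3,0) -> caps B=0 W=0
Move 2: W@(1,3) -> caps B=0 W=0
Move 3: B@(1,2) -> caps B=0 W=0
Move 4: W@(0,0) -> caps B=0 W=0
Move 5: B@(2,3) -> caps B=0 W=0
Move 6: W@(2,1) -> caps B=0 W=0
Move 7: B@(1,1) -> caps B=0 W=0
Move 8: W@(2,0) -> caps B=0 W=0
Move 9: B@(3,1) -> caps B=0 W=0
Move 10: W@(3,2) -> caps B=0 W=2
Move 11: B@(2,2) -> caps B=0 W=2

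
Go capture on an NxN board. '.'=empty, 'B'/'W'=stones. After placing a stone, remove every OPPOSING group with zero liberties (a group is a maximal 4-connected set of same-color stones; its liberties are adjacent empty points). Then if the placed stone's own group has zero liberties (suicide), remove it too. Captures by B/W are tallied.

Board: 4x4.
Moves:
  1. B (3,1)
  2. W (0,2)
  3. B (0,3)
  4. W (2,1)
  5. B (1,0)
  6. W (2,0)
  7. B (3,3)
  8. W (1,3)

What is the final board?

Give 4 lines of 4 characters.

Move 1: B@(3,1) -> caps B=0 W=0
Move 2: W@(0,2) -> caps B=0 W=0
Move 3: B@(0,3) -> caps B=0 W=0
Move 4: W@(2,1) -> caps B=0 W=0
Move 5: B@(1,0) -> caps B=0 W=0
Move 6: W@(2,0) -> caps B=0 W=0
Move 7: B@(3,3) -> caps B=0 W=0
Move 8: W@(1,3) -> caps B=0 W=1

Answer: ..W.
B..W
WW..
.B.B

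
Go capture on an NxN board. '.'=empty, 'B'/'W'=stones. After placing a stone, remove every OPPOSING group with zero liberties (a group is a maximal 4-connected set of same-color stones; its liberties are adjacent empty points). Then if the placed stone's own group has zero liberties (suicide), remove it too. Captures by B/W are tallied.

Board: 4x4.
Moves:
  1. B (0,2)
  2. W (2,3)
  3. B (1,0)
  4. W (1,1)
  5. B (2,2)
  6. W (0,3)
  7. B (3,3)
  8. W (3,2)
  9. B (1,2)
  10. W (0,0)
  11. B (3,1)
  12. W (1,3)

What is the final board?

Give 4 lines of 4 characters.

Answer: W.BW
BWBW
..BW
.BW.

Derivation:
Move 1: B@(0,2) -> caps B=0 W=0
Move 2: W@(2,3) -> caps B=0 W=0
Move 3: B@(1,0) -> caps B=0 W=0
Move 4: W@(1,1) -> caps B=0 W=0
Move 5: B@(2,2) -> caps B=0 W=0
Move 6: W@(0,3) -> caps B=0 W=0
Move 7: B@(3,3) -> caps B=0 W=0
Move 8: W@(3,2) -> caps B=0 W=1
Move 9: B@(1,2) -> caps B=0 W=1
Move 10: W@(0,0) -> caps B=0 W=1
Move 11: B@(3,1) -> caps B=0 W=1
Move 12: W@(1,3) -> caps B=0 W=1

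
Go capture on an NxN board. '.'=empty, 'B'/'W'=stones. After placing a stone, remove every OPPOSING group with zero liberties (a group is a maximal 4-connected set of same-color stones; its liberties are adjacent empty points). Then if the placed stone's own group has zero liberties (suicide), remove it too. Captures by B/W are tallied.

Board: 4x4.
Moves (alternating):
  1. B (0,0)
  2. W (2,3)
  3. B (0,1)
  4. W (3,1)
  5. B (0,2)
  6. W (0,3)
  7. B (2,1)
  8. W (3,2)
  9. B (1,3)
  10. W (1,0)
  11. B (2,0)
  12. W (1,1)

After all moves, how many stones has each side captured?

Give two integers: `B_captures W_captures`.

Answer: 1 0

Derivation:
Move 1: B@(0,0) -> caps B=0 W=0
Move 2: W@(2,3) -> caps B=0 W=0
Move 3: B@(0,1) -> caps B=0 W=0
Move 4: W@(3,1) -> caps B=0 W=0
Move 5: B@(0,2) -> caps B=0 W=0
Move 6: W@(0,3) -> caps B=0 W=0
Move 7: B@(2,1) -> caps B=0 W=0
Move 8: W@(3,2) -> caps B=0 W=0
Move 9: B@(1,3) -> caps B=1 W=0
Move 10: W@(1,0) -> caps B=1 W=0
Move 11: B@(2,0) -> caps B=1 W=0
Move 12: W@(1,1) -> caps B=1 W=0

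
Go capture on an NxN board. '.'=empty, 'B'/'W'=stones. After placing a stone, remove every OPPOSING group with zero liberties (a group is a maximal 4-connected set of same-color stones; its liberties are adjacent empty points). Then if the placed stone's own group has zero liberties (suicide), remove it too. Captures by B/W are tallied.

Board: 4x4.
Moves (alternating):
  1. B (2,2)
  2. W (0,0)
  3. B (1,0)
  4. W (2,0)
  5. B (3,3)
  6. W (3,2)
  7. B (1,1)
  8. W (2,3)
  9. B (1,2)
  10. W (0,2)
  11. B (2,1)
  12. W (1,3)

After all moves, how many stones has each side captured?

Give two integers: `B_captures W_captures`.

Answer: 0 1

Derivation:
Move 1: B@(2,2) -> caps B=0 W=0
Move 2: W@(0,0) -> caps B=0 W=0
Move 3: B@(1,0) -> caps B=0 W=0
Move 4: W@(2,0) -> caps B=0 W=0
Move 5: B@(3,3) -> caps B=0 W=0
Move 6: W@(3,2) -> caps B=0 W=0
Move 7: B@(1,1) -> caps B=0 W=0
Move 8: W@(2,3) -> caps B=0 W=1
Move 9: B@(1,2) -> caps B=0 W=1
Move 10: W@(0,2) -> caps B=0 W=1
Move 11: B@(2,1) -> caps B=0 W=1
Move 12: W@(1,3) -> caps B=0 W=1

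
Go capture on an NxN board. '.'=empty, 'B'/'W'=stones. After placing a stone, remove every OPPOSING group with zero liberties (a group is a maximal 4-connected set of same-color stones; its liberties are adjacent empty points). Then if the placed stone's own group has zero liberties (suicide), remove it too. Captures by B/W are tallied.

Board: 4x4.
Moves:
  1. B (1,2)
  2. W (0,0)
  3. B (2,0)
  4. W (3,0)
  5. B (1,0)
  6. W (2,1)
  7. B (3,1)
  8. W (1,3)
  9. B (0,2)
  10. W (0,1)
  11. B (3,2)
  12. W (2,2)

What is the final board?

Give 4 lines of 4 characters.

Move 1: B@(1,2) -> caps B=0 W=0
Move 2: W@(0,0) -> caps B=0 W=0
Move 3: B@(2,0) -> caps B=0 W=0
Move 4: W@(3,0) -> caps B=0 W=0
Move 5: B@(1,0) -> caps B=0 W=0
Move 6: W@(2,1) -> caps B=0 W=0
Move 7: B@(3,1) -> caps B=1 W=0
Move 8: W@(1,3) -> caps B=1 W=0
Move 9: B@(0,2) -> caps B=1 W=0
Move 10: W@(0,1) -> caps B=1 W=0
Move 11: B@(3,2) -> caps B=1 W=0
Move 12: W@(2,2) -> caps B=1 W=0

Answer: WWB.
B.BW
BWW.
.BB.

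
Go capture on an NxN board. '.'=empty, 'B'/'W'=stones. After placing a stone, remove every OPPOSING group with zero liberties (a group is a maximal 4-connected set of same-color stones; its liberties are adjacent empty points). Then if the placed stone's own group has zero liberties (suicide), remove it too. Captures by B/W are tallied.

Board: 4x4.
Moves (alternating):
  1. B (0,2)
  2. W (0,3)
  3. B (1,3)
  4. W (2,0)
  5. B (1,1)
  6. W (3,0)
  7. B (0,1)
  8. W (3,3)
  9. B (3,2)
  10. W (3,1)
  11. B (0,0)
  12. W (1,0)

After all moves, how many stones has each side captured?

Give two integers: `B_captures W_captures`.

Answer: 1 0

Derivation:
Move 1: B@(0,2) -> caps B=0 W=0
Move 2: W@(0,3) -> caps B=0 W=0
Move 3: B@(1,3) -> caps B=1 W=0
Move 4: W@(2,0) -> caps B=1 W=0
Move 5: B@(1,1) -> caps B=1 W=0
Move 6: W@(3,0) -> caps B=1 W=0
Move 7: B@(0,1) -> caps B=1 W=0
Move 8: W@(3,3) -> caps B=1 W=0
Move 9: B@(3,2) -> caps B=1 W=0
Move 10: W@(3,1) -> caps B=1 W=0
Move 11: B@(0,0) -> caps B=1 W=0
Move 12: W@(1,0) -> caps B=1 W=0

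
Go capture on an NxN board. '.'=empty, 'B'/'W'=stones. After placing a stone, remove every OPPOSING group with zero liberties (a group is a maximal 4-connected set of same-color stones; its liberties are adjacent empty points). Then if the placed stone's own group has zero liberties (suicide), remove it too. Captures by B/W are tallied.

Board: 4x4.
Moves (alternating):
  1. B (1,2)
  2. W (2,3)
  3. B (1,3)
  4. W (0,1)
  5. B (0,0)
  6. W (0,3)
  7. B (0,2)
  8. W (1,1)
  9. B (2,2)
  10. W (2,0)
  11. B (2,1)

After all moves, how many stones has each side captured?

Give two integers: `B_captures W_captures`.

Move 1: B@(1,2) -> caps B=0 W=0
Move 2: W@(2,3) -> caps B=0 W=0
Move 3: B@(1,3) -> caps B=0 W=0
Move 4: W@(0,1) -> caps B=0 W=0
Move 5: B@(0,0) -> caps B=0 W=0
Move 6: W@(0,3) -> caps B=0 W=0
Move 7: B@(0,2) -> caps B=1 W=0
Move 8: W@(1,1) -> caps B=1 W=0
Move 9: B@(2,2) -> caps B=1 W=0
Move 10: W@(2,0) -> caps B=1 W=0
Move 11: B@(2,1) -> caps B=1 W=0

Answer: 1 0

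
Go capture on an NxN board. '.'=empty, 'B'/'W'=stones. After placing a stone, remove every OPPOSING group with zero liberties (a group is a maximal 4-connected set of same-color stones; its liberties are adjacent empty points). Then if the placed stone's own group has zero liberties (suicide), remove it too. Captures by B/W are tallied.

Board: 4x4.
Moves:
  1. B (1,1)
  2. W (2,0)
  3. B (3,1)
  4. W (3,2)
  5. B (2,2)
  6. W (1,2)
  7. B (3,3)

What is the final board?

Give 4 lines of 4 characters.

Move 1: B@(1,1) -> caps B=0 W=0
Move 2: W@(2,0) -> caps B=0 W=0
Move 3: B@(3,1) -> caps B=0 W=0
Move 4: W@(3,2) -> caps B=0 W=0
Move 5: B@(2,2) -> caps B=0 W=0
Move 6: W@(1,2) -> caps B=0 W=0
Move 7: B@(3,3) -> caps B=1 W=0

Answer: ....
.BW.
W.B.
.B.B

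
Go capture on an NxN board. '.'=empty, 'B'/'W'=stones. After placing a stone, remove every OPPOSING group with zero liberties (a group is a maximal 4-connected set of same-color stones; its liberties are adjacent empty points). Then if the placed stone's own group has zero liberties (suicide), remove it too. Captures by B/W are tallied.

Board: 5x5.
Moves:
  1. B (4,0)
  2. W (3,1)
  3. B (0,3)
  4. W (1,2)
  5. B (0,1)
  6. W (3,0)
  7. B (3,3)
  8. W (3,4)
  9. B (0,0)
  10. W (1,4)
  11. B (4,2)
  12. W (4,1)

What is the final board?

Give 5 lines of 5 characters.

Move 1: B@(4,0) -> caps B=0 W=0
Move 2: W@(3,1) -> caps B=0 W=0
Move 3: B@(0,3) -> caps B=0 W=0
Move 4: W@(1,2) -> caps B=0 W=0
Move 5: B@(0,1) -> caps B=0 W=0
Move 6: W@(3,0) -> caps B=0 W=0
Move 7: B@(3,3) -> caps B=0 W=0
Move 8: W@(3,4) -> caps B=0 W=0
Move 9: B@(0,0) -> caps B=0 W=0
Move 10: W@(1,4) -> caps B=0 W=0
Move 11: B@(4,2) -> caps B=0 W=0
Move 12: W@(4,1) -> caps B=0 W=1

Answer: BB.B.
..W.W
.....
WW.BW
.WB..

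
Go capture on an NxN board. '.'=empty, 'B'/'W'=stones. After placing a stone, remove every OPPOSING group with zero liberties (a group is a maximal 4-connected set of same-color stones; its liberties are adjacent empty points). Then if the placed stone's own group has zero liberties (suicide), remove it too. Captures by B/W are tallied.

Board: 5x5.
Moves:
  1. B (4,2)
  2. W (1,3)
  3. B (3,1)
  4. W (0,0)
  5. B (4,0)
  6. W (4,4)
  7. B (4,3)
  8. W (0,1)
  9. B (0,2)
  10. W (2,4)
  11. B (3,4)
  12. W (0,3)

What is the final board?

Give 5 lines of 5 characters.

Move 1: B@(4,2) -> caps B=0 W=0
Move 2: W@(1,3) -> caps B=0 W=0
Move 3: B@(3,1) -> caps B=0 W=0
Move 4: W@(0,0) -> caps B=0 W=0
Move 5: B@(4,0) -> caps B=0 W=0
Move 6: W@(4,4) -> caps B=0 W=0
Move 7: B@(4,3) -> caps B=0 W=0
Move 8: W@(0,1) -> caps B=0 W=0
Move 9: B@(0,2) -> caps B=0 W=0
Move 10: W@(2,4) -> caps B=0 W=0
Move 11: B@(3,4) -> caps B=1 W=0
Move 12: W@(0,3) -> caps B=1 W=0

Answer: WWBW.
...W.
....W
.B..B
B.BB.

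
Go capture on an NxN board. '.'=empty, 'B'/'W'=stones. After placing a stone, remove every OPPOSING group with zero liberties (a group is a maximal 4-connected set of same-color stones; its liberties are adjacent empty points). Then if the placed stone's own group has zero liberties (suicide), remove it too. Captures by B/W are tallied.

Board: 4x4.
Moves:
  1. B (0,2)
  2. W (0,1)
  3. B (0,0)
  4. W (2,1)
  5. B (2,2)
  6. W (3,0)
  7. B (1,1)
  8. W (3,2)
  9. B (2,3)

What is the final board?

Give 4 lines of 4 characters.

Answer: B.B.
.B..
.WBB
W.W.

Derivation:
Move 1: B@(0,2) -> caps B=0 W=0
Move 2: W@(0,1) -> caps B=0 W=0
Move 3: B@(0,0) -> caps B=0 W=0
Move 4: W@(2,1) -> caps B=0 W=0
Move 5: B@(2,2) -> caps B=0 W=0
Move 6: W@(3,0) -> caps B=0 W=0
Move 7: B@(1,1) -> caps B=1 W=0
Move 8: W@(3,2) -> caps B=1 W=0
Move 9: B@(2,3) -> caps B=1 W=0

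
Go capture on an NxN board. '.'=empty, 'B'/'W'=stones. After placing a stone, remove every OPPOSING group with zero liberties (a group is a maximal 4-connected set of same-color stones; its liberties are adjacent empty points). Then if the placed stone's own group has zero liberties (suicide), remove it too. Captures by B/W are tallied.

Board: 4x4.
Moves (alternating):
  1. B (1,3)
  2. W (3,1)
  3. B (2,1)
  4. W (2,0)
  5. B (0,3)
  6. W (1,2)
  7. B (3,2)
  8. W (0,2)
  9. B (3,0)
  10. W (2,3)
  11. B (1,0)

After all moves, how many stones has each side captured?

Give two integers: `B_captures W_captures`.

Move 1: B@(1,3) -> caps B=0 W=0
Move 2: W@(3,1) -> caps B=0 W=0
Move 3: B@(2,1) -> caps B=0 W=0
Move 4: W@(2,0) -> caps B=0 W=0
Move 5: B@(0,3) -> caps B=0 W=0
Move 6: W@(1,2) -> caps B=0 W=0
Move 7: B@(3,2) -> caps B=0 W=0
Move 8: W@(0,2) -> caps B=0 W=0
Move 9: B@(3,0) -> caps B=1 W=0
Move 10: W@(2,3) -> caps B=1 W=2
Move 11: B@(1,0) -> caps B=2 W=2

Answer: 2 2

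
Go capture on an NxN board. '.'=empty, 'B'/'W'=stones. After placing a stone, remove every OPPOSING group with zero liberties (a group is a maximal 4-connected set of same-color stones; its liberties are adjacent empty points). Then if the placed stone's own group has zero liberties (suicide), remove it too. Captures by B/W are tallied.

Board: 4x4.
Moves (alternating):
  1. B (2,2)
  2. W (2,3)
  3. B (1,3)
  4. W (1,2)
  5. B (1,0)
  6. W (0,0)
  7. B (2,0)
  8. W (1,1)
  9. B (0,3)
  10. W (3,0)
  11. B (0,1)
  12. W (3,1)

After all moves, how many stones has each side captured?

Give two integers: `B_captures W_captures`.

Answer: 1 0

Derivation:
Move 1: B@(2,2) -> caps B=0 W=0
Move 2: W@(2,3) -> caps B=0 W=0
Move 3: B@(1,3) -> caps B=0 W=0
Move 4: W@(1,2) -> caps B=0 W=0
Move 5: B@(1,0) -> caps B=0 W=0
Move 6: W@(0,0) -> caps B=0 W=0
Move 7: B@(2,0) -> caps B=0 W=0
Move 8: W@(1,1) -> caps B=0 W=0
Move 9: B@(0,3) -> caps B=0 W=0
Move 10: W@(3,0) -> caps B=0 W=0
Move 11: B@(0,1) -> caps B=1 W=0
Move 12: W@(3,1) -> caps B=1 W=0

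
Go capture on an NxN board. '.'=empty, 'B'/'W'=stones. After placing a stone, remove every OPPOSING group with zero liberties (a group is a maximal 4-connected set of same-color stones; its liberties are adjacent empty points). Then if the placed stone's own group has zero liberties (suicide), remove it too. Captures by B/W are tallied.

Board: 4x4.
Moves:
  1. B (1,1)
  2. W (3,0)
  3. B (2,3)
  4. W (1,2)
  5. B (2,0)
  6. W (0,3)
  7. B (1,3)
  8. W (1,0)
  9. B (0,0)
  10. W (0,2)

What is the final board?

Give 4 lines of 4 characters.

Move 1: B@(1,1) -> caps B=0 W=0
Move 2: W@(3,0) -> caps B=0 W=0
Move 3: B@(2,3) -> caps B=0 W=0
Move 4: W@(1,2) -> caps B=0 W=0
Move 5: B@(2,0) -> caps B=0 W=0
Move 6: W@(0,3) -> caps B=0 W=0
Move 7: B@(1,3) -> caps B=0 W=0
Move 8: W@(1,0) -> caps B=0 W=0
Move 9: B@(0,0) -> caps B=1 W=0
Move 10: W@(0,2) -> caps B=1 W=0

Answer: B.WW
.BWB
B..B
W...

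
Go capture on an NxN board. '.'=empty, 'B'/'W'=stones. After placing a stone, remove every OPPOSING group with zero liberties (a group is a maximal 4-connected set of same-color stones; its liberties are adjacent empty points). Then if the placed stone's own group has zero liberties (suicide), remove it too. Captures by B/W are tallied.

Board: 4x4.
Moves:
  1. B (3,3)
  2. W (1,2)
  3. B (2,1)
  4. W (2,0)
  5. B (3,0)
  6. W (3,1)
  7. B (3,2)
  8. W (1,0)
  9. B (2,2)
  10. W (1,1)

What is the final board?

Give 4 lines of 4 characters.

Move 1: B@(3,3) -> caps B=0 W=0
Move 2: W@(1,2) -> caps B=0 W=0
Move 3: B@(2,1) -> caps B=0 W=0
Move 4: W@(2,0) -> caps B=0 W=0
Move 5: B@(3,0) -> caps B=0 W=0
Move 6: W@(3,1) -> caps B=0 W=1
Move 7: B@(3,2) -> caps B=0 W=1
Move 8: W@(1,0) -> caps B=0 W=1
Move 9: B@(2,2) -> caps B=0 W=1
Move 10: W@(1,1) -> caps B=0 W=1

Answer: ....
WWW.
WBB.
.WBB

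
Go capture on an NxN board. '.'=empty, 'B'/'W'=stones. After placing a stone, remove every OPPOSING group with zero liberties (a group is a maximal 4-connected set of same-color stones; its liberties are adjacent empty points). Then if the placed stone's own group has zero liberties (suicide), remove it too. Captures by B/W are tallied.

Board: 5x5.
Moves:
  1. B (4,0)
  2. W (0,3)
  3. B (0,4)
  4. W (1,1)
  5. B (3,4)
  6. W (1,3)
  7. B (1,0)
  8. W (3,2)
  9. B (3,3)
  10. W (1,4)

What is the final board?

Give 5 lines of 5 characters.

Answer: ...W.
BW.WW
.....
..WBB
B....

Derivation:
Move 1: B@(4,0) -> caps B=0 W=0
Move 2: W@(0,3) -> caps B=0 W=0
Move 3: B@(0,4) -> caps B=0 W=0
Move 4: W@(1,1) -> caps B=0 W=0
Move 5: B@(3,4) -> caps B=0 W=0
Move 6: W@(1,3) -> caps B=0 W=0
Move 7: B@(1,0) -> caps B=0 W=0
Move 8: W@(3,2) -> caps B=0 W=0
Move 9: B@(3,3) -> caps B=0 W=0
Move 10: W@(1,4) -> caps B=0 W=1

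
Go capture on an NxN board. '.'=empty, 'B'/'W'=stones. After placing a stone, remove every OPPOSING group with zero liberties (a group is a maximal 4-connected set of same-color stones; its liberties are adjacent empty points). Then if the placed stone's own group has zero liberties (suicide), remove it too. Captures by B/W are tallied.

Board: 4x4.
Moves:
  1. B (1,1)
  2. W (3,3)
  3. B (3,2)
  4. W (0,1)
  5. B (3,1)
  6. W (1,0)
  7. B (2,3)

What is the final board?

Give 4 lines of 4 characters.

Answer: .W..
WB..
...B
.BB.

Derivation:
Move 1: B@(1,1) -> caps B=0 W=0
Move 2: W@(3,3) -> caps B=0 W=0
Move 3: B@(3,2) -> caps B=0 W=0
Move 4: W@(0,1) -> caps B=0 W=0
Move 5: B@(3,1) -> caps B=0 W=0
Move 6: W@(1,0) -> caps B=0 W=0
Move 7: B@(2,3) -> caps B=1 W=0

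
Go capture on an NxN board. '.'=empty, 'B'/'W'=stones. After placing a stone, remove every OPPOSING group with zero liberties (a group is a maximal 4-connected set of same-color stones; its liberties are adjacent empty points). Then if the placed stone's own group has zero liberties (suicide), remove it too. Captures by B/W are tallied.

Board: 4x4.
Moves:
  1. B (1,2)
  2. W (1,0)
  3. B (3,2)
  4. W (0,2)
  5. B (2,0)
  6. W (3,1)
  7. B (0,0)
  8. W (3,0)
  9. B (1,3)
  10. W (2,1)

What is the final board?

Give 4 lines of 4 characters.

Move 1: B@(1,2) -> caps B=0 W=0
Move 2: W@(1,0) -> caps B=0 W=0
Move 3: B@(3,2) -> caps B=0 W=0
Move 4: W@(0,2) -> caps B=0 W=0
Move 5: B@(2,0) -> caps B=0 W=0
Move 6: W@(3,1) -> caps B=0 W=0
Move 7: B@(0,0) -> caps B=0 W=0
Move 8: W@(3,0) -> caps B=0 W=0
Move 9: B@(1,3) -> caps B=0 W=0
Move 10: W@(2,1) -> caps B=0 W=1

Answer: B.W.
W.BB
.W..
WWB.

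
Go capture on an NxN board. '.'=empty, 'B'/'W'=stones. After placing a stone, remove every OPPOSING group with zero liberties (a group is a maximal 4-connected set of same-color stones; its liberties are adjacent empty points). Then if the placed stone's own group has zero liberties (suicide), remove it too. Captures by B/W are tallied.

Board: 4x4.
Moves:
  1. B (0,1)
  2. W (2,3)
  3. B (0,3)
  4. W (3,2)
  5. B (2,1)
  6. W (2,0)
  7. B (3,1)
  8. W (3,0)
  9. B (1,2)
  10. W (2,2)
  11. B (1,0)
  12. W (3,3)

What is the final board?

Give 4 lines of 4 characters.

Move 1: B@(0,1) -> caps B=0 W=0
Move 2: W@(2,3) -> caps B=0 W=0
Move 3: B@(0,3) -> caps B=0 W=0
Move 4: W@(3,2) -> caps B=0 W=0
Move 5: B@(2,1) -> caps B=0 W=0
Move 6: W@(2,0) -> caps B=0 W=0
Move 7: B@(3,1) -> caps B=0 W=0
Move 8: W@(3,0) -> caps B=0 W=0
Move 9: B@(1,2) -> caps B=0 W=0
Move 10: W@(2,2) -> caps B=0 W=0
Move 11: B@(1,0) -> caps B=2 W=0
Move 12: W@(3,3) -> caps B=2 W=0

Answer: .B.B
B.B.
.BWW
.BWW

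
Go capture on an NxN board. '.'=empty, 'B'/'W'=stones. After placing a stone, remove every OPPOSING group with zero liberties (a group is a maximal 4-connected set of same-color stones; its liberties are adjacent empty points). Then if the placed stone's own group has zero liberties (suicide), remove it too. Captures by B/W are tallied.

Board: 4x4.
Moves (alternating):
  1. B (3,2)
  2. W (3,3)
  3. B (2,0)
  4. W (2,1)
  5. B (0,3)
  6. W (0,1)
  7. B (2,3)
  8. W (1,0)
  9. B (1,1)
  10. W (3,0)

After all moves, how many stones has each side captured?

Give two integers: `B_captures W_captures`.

Move 1: B@(3,2) -> caps B=0 W=0
Move 2: W@(3,3) -> caps B=0 W=0
Move 3: B@(2,0) -> caps B=0 W=0
Move 4: W@(2,1) -> caps B=0 W=0
Move 5: B@(0,3) -> caps B=0 W=0
Move 6: W@(0,1) -> caps B=0 W=0
Move 7: B@(2,3) -> caps B=1 W=0
Move 8: W@(1,0) -> caps B=1 W=0
Move 9: B@(1,1) -> caps B=1 W=0
Move 10: W@(3,0) -> caps B=1 W=1

Answer: 1 1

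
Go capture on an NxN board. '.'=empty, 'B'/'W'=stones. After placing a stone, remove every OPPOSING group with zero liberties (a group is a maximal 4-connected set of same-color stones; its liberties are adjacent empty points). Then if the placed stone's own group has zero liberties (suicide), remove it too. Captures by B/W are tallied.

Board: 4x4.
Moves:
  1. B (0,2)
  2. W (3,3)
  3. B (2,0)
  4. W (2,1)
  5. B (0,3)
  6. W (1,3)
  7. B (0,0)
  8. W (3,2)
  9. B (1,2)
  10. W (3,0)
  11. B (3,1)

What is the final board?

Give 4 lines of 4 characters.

Move 1: B@(0,2) -> caps B=0 W=0
Move 2: W@(3,3) -> caps B=0 W=0
Move 3: B@(2,0) -> caps B=0 W=0
Move 4: W@(2,1) -> caps B=0 W=0
Move 5: B@(0,3) -> caps B=0 W=0
Move 6: W@(1,3) -> caps B=0 W=0
Move 7: B@(0,0) -> caps B=0 W=0
Move 8: W@(3,2) -> caps B=0 W=0
Move 9: B@(1,2) -> caps B=0 W=0
Move 10: W@(3,0) -> caps B=0 W=0
Move 11: B@(3,1) -> caps B=1 W=0

Answer: B.BB
..BW
BW..
.BWW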